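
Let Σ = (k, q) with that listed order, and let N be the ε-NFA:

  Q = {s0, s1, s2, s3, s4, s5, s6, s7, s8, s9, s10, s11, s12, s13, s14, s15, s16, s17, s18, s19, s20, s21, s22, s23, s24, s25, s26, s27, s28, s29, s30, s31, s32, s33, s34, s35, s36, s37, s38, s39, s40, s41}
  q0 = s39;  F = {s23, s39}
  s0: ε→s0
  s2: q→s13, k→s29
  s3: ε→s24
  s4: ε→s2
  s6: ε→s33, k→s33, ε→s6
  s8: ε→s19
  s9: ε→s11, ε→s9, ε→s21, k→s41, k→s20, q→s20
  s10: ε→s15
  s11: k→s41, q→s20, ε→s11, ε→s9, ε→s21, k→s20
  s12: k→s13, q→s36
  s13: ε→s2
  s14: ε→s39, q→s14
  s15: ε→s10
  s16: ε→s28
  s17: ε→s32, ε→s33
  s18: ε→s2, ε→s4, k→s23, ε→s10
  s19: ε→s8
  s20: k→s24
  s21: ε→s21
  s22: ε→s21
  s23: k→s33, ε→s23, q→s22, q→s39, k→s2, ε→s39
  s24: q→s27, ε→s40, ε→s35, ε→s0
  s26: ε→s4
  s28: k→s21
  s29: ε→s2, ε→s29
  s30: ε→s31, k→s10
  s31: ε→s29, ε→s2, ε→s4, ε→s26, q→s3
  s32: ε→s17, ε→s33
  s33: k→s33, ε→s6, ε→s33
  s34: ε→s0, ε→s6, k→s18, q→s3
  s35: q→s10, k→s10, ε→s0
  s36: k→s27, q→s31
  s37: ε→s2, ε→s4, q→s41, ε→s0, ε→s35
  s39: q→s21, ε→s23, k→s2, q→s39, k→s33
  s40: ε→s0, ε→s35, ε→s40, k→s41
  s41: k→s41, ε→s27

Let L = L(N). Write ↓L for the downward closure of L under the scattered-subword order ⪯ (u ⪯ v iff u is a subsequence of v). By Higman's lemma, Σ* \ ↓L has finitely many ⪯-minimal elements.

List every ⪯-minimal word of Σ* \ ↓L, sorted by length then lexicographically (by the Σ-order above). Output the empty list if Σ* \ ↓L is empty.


|Q|=42, |F|=2, |δ|=90 (54 ε).
min D↑ (2 st, q0=0, F={1}): 0:k→1,q→0 1:k→1,q→1.
'k': N↓-sim [9, 5] end={s13,s2,s29,s33,s6} — reject; 1/1 del acc.
1 obstructions.

A = [k].


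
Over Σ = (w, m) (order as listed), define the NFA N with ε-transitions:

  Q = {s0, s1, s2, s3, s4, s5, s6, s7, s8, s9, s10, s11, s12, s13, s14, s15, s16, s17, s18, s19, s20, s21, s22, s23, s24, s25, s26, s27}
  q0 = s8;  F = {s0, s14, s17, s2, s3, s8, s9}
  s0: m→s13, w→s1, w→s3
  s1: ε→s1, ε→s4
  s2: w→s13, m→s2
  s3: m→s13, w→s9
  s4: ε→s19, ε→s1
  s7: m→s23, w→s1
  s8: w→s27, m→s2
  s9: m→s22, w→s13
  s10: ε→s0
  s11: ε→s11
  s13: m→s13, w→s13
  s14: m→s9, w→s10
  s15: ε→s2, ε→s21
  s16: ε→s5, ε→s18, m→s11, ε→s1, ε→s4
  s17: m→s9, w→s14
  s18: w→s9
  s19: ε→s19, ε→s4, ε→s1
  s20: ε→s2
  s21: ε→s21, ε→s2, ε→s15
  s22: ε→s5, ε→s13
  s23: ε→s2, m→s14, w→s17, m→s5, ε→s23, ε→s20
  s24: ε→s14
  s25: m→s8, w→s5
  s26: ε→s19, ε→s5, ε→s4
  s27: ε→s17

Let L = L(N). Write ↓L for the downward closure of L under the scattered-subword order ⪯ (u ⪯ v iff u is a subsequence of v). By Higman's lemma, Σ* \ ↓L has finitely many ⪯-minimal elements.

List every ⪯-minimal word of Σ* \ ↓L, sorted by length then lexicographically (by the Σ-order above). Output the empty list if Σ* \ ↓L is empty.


|Q|=28, |F|=7, |δ|=55 (29 ε).
min D↑ (8 st, q0=0, F={5}): 0:w→1,m→2 1:w→3,m→4 2:w→5,m→2 3:w→6,m→4 4:w→5,m→5 5:w→5,m→5 6:w→7,m→5 7:w→4,m→5.
'mw': run [15, 5, 1] end={s13} rej; 2/2 single-dels accept.
'wmm': |S_i|=[15, 13, 4, 3] end={s13,s22,s5} rej; 3/3 del acc.
'wwwm': run [15, 13, 11, 10, 3] end={s13,s22,s5} rej; 4/4 del acc.
'wwwwww': N↓-sim [15, 13, 11, 10, 8, 4, 1] end={s13} rej; 6/6 single-dels accept.
4 minimals (antichain).

min(Σ*\↓L) = [mw, wmm, wwwm, wwwwww].


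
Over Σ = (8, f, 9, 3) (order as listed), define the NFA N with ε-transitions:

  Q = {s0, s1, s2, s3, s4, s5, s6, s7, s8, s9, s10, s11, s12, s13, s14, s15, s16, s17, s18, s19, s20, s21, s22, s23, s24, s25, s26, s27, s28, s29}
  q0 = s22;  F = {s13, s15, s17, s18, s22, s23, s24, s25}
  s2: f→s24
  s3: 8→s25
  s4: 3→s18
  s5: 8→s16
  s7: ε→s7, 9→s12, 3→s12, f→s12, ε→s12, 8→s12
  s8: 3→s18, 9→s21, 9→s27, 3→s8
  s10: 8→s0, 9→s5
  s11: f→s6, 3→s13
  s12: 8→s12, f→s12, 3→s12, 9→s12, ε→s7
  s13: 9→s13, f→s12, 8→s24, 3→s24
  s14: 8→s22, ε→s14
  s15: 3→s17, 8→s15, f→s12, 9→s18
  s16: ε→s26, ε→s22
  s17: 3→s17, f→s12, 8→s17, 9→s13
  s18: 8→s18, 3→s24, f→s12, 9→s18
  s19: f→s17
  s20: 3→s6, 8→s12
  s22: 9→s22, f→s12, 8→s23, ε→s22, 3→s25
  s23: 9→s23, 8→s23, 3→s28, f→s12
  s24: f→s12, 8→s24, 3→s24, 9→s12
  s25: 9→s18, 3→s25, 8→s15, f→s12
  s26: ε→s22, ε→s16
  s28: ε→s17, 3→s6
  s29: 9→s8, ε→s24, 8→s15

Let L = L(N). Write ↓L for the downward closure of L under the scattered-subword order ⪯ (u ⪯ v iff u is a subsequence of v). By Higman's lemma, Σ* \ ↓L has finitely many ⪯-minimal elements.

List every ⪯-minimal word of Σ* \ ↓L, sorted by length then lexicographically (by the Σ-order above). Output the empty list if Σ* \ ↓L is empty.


min(Σ*\↓L) = [f, 3939, 83989].

|Q|=30, |F|=8, |δ|=70 (11 ε).
min D↑ (9 st, q0=0, F={2}): 0:8→1,f→2,9→0,3→3 1:8→1,f→2,9→1,3→4 2:8→2,f→2,9→2,3→2 3:8→5,f→2,9→6,3→3 4:8→4,f→2,9→7,3→4 5:8→5,f→2,9→6,3→4 6:8→6,f→2,9→6,3→8 7:8→8,f→2,9→7,3→8 8:8→8,f→2,9→2,3→8 (ε-aug+det+¬).
'f': run [12, 2] end={s12,s7} rej; 1/1 single-dels accept.
'3939': |S_i|=[12, 10, 5, 3, 2] end={s12,s7} — reject; 4/4 single-dels accept.
'83989': |S_i|=[12, 10, 7, 4, 3, 2] end={s12,s7} rej; 5/5 single-dels accept.
3 minimals (antichain).


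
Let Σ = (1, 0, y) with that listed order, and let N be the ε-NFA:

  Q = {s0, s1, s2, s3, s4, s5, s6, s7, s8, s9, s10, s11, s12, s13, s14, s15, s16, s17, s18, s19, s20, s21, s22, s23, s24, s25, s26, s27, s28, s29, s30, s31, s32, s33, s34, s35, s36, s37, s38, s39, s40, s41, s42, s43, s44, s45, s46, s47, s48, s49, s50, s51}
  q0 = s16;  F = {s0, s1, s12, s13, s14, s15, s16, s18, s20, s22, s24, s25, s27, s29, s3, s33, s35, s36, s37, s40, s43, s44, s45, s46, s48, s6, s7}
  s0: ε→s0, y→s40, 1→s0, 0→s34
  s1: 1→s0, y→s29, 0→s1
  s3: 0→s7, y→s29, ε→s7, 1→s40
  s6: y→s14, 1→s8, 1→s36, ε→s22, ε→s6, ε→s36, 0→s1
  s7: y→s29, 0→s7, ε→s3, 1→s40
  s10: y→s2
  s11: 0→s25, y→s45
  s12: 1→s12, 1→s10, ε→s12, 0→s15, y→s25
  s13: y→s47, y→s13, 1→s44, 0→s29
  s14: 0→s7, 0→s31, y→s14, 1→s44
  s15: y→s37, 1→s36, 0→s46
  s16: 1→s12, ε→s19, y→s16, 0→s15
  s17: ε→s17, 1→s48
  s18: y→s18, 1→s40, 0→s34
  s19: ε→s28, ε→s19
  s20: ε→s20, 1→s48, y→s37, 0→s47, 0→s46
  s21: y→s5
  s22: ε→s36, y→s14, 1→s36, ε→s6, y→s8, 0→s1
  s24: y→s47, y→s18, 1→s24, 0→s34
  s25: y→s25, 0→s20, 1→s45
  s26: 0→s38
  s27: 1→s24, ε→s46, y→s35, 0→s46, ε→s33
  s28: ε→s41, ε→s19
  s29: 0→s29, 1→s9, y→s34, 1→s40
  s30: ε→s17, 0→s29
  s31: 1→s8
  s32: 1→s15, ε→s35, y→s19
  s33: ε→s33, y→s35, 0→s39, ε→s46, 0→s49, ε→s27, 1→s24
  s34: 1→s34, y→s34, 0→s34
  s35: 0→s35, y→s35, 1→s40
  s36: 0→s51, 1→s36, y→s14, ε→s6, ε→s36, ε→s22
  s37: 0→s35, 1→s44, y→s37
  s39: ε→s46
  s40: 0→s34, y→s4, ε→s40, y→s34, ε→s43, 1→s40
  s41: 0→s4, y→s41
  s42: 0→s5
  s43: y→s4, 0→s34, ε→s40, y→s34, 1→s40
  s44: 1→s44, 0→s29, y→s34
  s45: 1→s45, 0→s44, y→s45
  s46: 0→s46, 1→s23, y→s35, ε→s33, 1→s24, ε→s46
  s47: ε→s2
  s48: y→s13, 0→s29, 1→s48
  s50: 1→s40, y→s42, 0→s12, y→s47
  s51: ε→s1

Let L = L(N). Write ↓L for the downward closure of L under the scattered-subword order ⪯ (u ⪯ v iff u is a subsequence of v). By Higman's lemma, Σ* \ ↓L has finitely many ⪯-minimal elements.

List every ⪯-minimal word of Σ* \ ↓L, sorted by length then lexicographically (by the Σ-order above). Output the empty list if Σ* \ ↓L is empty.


Antichain: [0010, 0y1y, 1y10y, 010yy].

|Q|=52, |F|=27, |δ|=147 (34 ε).
min D↑ (22 st, q0=0, F={18}): 0:1→1,0→2,y→0 1:1→1,0→2,y→3 2:1→4,0→5,y→6 3:1→7,0→8,y→3 4:1→4,0→9,y→10 5:1→11,0→5,y→12 6:1→13,0→12,y→6 7:1→7,0→13,y→7 8:1→14,0→5,y→6 9:1→15,0→9,y→16 10:1→13,0→17,y→10 11:1→11,0→18,y→19 12:1→20,0→12,y→12 13:1→13,0→16,y→18 14:1→14,0→16,y→21 15:1→15,0→18,y→20 16:1→20,0→16,y→18 17:1→20,0→17,y→16 18:1→18,0→18,y→18 19:1→20,0→18,y→19 20:1→20,0→18,y→18 21:1→13,0→16,y→21.
'0010': N↓-sim [42, 34, 24, 12, 1] end={s34} rej; 4/4 del acc.
'0y1y': run [42, 34, 18, 8, 2] end={s34,s4} rej; 4/4 del acc.
'1y10y': run [42, 38, 29, 16, 7, 2] end={s34,s4} — reject; 5/5 single-dels accept.
'010yy': N↓-sim [42, 34, 25, 13, 6, 2] end={s34,s4} rej; 5/5 deletions ∈↓L.
4 obstructions.


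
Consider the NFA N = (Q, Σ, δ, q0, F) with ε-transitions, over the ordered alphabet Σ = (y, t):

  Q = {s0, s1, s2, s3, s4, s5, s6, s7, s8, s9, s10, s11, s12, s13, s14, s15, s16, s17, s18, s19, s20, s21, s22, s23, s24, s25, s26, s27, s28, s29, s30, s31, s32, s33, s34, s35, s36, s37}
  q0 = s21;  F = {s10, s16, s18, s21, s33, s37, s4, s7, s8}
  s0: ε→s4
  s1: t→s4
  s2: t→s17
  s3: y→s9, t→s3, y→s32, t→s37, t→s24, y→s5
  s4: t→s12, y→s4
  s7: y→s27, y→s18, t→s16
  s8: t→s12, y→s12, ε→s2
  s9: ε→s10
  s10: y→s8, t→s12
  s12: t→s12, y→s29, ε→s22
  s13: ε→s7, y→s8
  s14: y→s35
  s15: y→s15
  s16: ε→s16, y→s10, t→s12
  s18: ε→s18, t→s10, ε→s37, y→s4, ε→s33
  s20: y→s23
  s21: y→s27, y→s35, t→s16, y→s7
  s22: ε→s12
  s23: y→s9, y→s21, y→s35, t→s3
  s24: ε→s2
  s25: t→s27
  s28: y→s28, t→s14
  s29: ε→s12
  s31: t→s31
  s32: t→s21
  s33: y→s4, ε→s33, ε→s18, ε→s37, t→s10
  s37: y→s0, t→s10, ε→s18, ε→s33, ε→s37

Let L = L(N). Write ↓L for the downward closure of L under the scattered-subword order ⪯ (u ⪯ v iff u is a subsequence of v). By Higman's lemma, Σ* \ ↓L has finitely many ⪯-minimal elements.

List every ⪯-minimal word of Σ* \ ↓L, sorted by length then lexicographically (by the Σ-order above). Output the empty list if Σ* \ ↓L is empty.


Antichain: [tt, yyyt, tyyy, yytyy].

|Q|=38, |F|=9, |δ|=62 (18 ε).
min D↑ (8 st, q0=0, F={5}): 0:y→1,t→2 1:y→3,t→2 2:y→4,t→5 3:y→6,t→4 4:y→7,t→5 5:y→5,t→5 6:y→6,t→5 7:y→5,t→5 [Hopcroft].
'tt': |S_i|=[17, 8, 4] end={s12,s17,s22,s29} ∉↓L; 2/2 deletions ∈↓L.
'yyyt': N↓-sim [17, 16, 13, 8, 4] end={s12,s17,s22,s29} rej; 4/4 del acc.
'tyyy': run [17, 8, 7, 6, 3] end={s12,s22,s29} rej; 4/4 del acc.
'yytyy': N↓-sim [17, 16, 13, 7, 6, 3] end={s12,s22,s29} ∉↓L; 5/5 del acc.
4 words, ⪯-incomp.


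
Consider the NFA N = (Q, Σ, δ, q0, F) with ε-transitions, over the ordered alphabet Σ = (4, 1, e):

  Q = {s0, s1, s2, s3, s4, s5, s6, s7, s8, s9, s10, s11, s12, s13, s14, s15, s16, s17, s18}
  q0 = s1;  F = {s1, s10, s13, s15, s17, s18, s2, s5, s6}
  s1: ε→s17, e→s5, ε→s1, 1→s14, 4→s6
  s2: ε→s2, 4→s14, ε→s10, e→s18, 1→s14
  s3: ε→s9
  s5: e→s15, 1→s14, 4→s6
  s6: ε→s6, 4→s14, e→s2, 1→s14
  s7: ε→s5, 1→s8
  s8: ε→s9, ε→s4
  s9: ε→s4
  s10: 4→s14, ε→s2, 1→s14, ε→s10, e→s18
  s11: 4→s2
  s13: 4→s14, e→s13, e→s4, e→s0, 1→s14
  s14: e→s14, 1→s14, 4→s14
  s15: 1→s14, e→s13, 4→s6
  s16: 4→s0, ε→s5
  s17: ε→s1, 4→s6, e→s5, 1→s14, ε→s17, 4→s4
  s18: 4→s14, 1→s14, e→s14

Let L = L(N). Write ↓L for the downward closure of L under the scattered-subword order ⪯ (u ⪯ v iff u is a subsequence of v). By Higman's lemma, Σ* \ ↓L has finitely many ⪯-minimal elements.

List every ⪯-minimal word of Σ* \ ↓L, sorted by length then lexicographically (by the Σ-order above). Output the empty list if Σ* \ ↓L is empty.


Antichain: [1, 44, 4eee, eee4].

|Q|=19, |F|=9, |δ|=51 (15 ε).
min D↑ (8 st, q0=0, F={2}): 0:4→1,1→2,e→3 1:4→2,1→2,e→4 2:4→2,1→2,e→2 3:4→1,1→2,e→5 4:4→2,1→2,e→6 5:4→1,1→2,e→7 6:4→2,1→2,e→2 7:4→2,1→2,e→7 (ε-aug+det+¬).
'1': run [12, 1] end={s14} — reject; 1/1 single-dels accept.
'44': N↓-sim [12, 6, 1] end={s14} — reject; 2/2 del acc.
'4eee': run [12, 6, 4, 2, 1] end={s14} rej; 4/4 single-dels accept.
'eee4': |S_i|=[12, 10, 9, 7, 1] end={s14} rej; 4/4 deletions ∈↓L.
4 words, ⪯-incomp.


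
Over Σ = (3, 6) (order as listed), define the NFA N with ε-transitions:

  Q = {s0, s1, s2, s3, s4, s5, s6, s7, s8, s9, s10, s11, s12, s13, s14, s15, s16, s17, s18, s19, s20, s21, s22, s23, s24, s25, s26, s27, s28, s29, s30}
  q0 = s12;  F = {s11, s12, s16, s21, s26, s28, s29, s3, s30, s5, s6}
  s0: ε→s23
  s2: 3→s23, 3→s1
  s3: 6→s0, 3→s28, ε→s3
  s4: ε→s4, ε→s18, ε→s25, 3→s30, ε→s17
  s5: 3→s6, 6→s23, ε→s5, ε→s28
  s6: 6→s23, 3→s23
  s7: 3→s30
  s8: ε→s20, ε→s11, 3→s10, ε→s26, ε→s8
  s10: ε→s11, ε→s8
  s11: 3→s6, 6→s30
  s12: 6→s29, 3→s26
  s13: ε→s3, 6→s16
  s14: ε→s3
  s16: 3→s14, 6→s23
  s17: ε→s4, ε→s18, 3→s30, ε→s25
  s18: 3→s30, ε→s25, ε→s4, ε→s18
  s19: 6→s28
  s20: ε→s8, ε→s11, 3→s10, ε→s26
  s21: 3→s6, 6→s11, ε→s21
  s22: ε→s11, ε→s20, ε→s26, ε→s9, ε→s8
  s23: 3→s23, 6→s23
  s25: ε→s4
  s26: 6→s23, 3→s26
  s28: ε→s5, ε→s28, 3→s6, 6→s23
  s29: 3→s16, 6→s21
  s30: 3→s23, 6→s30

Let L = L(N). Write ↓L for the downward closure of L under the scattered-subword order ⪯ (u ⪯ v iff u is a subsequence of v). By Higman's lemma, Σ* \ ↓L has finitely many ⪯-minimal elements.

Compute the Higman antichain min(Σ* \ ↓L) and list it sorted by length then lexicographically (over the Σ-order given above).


|Q|=31, |F|=11, |δ|=68 (34 ε).
min D↑ (11 st, q0=0, F={3}): 0:3→1,6→2 1:3→1,6→3 2:3→4,6→5 3:3→3,6→3 4:3→6,6→3 5:3→7,6→8 6:3→9,6→3 7:3→3,6→3 8:3→7,6→10 9:3→7,6→3 10:3→3,6→10 [Hopcroft].
'36': |S_i|=[14, 9, 2] end={s0,s23} rej; 2/2 del acc.
'6633': N↓-sim [14, 12, 6, 2, 1] end={s23} ∉↓L; 4/4 single-dels accept.
'66663': N↓-sim [14, 12, 6, 4, 2, 1] end={s23} ∉↓L; 5/5 del acc.
'633333': N↓-sim [14, 12, 8, 7, 4, 2, 1] end={s23} — reject; 6/6 single-dels accept.
4 words, ⪯-incomp.

A = [36, 6633, 66663, 633333].


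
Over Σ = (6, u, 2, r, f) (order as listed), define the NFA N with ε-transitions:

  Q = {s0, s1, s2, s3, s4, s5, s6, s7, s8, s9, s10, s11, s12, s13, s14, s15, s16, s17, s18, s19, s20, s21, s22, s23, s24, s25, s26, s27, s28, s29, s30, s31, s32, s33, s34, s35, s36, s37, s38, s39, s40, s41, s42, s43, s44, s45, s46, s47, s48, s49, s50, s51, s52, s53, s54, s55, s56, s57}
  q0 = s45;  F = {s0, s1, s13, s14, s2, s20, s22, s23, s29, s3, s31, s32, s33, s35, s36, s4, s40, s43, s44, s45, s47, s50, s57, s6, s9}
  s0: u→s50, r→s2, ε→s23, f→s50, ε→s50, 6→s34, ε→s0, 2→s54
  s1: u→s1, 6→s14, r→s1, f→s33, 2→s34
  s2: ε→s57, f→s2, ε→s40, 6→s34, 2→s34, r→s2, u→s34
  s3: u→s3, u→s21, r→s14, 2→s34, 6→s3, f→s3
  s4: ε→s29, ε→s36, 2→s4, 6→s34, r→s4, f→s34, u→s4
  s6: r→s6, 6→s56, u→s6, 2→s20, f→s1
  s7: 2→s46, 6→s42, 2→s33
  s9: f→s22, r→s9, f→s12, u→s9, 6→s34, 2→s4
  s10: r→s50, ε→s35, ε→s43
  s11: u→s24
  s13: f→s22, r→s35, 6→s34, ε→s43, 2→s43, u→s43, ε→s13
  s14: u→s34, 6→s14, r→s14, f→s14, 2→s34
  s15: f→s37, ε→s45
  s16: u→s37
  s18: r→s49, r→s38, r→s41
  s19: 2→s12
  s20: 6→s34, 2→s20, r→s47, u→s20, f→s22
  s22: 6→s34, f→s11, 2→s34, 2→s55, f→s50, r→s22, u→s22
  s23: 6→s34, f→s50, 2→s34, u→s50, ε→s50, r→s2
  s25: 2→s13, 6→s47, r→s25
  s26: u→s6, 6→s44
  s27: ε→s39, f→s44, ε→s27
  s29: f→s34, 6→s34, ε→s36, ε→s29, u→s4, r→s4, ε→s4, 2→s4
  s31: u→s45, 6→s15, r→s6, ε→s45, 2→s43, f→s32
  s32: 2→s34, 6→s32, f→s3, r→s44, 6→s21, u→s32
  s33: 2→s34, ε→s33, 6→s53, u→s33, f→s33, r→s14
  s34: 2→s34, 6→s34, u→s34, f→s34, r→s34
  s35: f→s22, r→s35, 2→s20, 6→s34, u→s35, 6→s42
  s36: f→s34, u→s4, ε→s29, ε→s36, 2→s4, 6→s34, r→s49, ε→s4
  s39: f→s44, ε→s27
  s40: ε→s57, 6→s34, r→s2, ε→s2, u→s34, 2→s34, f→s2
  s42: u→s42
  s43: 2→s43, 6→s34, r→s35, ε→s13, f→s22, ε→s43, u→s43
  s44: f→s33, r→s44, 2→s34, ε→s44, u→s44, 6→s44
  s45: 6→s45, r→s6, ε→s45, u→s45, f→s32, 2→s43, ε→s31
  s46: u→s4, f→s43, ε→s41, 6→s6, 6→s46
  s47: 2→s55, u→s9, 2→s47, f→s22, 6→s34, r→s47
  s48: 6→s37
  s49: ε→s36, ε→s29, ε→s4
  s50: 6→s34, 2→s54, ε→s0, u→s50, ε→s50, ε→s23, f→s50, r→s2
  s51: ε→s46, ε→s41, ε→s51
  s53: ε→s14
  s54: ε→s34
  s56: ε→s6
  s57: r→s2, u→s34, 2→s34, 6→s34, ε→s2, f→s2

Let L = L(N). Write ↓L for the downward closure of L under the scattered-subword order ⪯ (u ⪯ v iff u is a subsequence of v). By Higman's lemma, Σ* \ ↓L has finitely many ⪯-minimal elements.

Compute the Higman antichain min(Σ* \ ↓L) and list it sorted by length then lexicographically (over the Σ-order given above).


min(Σ*\↓L) = [26, f2, rf6u, ffru, r2ru2f].

|Q|=58, |F|=25, |δ|=206 (45 ε).
min D↑ (18 st, q0=0, F={4}): 0:6→0,u→0,2→1,r→2,f→3 1:6→4,u→1,2→1,r→5,f→6 2:6→2,u→2,2→7,r→2,f→8 3:6→3,u→3,2→4,r→9,f→10 4:6→4,u→4,2→4,r→4,f→4 5:6→4,u→5,2→7,r→5,f→6 6:6→4,u→6,2→4,r→6,f→11 7:6→4,u→7,2→7,r→12,f→6 8:6→13,u→8,2→4,r→8,f→14 9:6→9,u→9,2→4,r→9,f→14 10:6→10,u→10,2→4,r→13,f→10 11:6→4,u→11,2→4,r→15,f→11 12:6→4,u→16,2→12,r→12,f→6 13:6→13,u→4,2→4,r→13,f→13 14:6→13,u→14,2→4,r→13,f→14 15:6→4,u→4,2→4,r→15,f→15 16:6→4,u→16,2→17,r→16,f→6 17:6→4,u→17,2→17,r→17,f→4 [Hopcroft].
'26': |S_i|=[38, 24, 2] end={s34,s42} ∉↓L; 2/2 deletions ∈↓L.
'f2': N↓-sim [38, 22, 3] end={s34,s54,s55} — reject; 2/2 single-dels accept.
'rf6u': N↓-sim [38, 29, 17, 3, 1] end={s34} ∉↓L; 4/4 single-dels accept.
'ffru': |S_i|=[38, 22, 15, 5, 1] end={s34} rej; 4/4 deletions ∈↓L.
'r2ru2f': N↓-sim [38, 29, 20, 19, 18, 7, 1] end={s34} ∉↓L; 6/6 deletions ∈↓L.
5 minimals (antichain).


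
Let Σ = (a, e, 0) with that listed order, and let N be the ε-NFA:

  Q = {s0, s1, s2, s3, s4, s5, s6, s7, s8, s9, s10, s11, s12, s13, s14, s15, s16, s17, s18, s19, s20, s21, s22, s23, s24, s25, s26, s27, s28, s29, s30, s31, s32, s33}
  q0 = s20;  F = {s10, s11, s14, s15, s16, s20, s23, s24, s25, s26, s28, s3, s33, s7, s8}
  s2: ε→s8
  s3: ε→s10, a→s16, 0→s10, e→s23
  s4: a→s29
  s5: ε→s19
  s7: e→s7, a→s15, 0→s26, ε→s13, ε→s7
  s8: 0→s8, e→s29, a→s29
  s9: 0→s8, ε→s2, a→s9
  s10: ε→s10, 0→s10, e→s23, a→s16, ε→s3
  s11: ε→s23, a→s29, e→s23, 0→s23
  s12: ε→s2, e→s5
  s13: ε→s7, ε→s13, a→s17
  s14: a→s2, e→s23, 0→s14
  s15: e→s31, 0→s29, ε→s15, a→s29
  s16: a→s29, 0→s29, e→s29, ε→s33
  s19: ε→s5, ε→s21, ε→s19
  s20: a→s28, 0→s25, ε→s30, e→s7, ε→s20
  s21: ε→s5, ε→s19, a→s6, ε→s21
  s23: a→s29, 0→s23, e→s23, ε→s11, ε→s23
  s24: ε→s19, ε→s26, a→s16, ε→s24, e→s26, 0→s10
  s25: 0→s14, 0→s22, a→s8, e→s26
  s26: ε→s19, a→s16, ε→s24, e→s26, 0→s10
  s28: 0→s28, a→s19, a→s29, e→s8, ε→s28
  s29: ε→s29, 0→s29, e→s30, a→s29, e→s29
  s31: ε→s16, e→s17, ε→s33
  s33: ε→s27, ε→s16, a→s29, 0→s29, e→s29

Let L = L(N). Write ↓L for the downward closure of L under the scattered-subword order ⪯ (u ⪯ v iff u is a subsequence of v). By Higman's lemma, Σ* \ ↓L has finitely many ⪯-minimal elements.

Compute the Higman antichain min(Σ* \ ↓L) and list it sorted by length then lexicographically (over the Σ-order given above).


A = [aa, aee, ea0, 0ae, 00ea].

|Q|=34, |F|=15, |δ|=93 (35 ε).
min D↑ (12 st, q0=0, F={4}): 0:a→1,e→2,0→3 1:a→4,e→5,0→1 2:a→6,e→2,0→7 3:a→5,e→7,0→8 4:a→4,e→4,0→4 5:a→4,e→4,0→5 6:a→4,e→9,0→4 7:a→9,e→7,0→10 8:a→5,e→11,0→8 9:a→4,e→4,0→4 10:a→9,e→11,0→10 11:a→4,e→11,0→11 (ε-aug+det+¬).
'aa': |S_i|=[27, 15, 6] end={s19,s21,s29,s30,s5,s6} — reject; 2/2 deletions ∈↓L.
'aee': N↓-sim [27, 15, 8, 3] end={s17,s29,s30} rej; 3/3 del acc.
'ea0': N↓-sim [27, 21, 9, 2] end={s29,s30} rej; 3/3 single-dels accept.
'0ae': run [27, 21, 11, 2] end={s29,s30} — reject; 3/3 single-dels accept.
'00ea': N↓-sim [27, 21, 18, 5, 2] end={s29,s30} rej; 4/4 single-dels accept.
5 minimals (antichain).


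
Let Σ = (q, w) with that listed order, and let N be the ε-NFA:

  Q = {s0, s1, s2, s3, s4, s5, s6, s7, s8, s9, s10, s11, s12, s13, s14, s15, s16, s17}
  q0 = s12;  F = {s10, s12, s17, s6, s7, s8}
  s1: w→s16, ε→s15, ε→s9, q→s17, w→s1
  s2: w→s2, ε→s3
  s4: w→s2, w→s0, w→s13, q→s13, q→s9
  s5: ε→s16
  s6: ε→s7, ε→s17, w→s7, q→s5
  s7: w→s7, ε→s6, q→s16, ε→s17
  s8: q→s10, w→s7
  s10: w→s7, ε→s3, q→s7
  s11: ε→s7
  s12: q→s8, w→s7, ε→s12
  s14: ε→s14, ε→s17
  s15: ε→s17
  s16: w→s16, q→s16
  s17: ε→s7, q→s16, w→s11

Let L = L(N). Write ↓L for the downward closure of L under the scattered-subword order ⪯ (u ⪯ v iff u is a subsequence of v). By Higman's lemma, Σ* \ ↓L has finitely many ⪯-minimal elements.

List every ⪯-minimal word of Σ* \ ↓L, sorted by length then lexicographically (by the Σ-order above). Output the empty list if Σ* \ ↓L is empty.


A = [wq, qqqq].

|Q|=18, |F|=6, |δ|=38 (15 ε).
min D↑ (5 st, q0=0, F={4}): 0:q→1,w→2 1:q→3,w→2 2:q→4,w→2 3:q→2,w→2 4:q→4,w→4 (ε-aug+det+¬).
'wq': run [10, 6, 2] end={s16,s5} rej; 2/2 deletions ∈↓L.
'qqqq': run [10, 9, 8, 6, 2] end={s16,s5} — reject; 4/4 single-dels accept.
2 minimals (antichain).


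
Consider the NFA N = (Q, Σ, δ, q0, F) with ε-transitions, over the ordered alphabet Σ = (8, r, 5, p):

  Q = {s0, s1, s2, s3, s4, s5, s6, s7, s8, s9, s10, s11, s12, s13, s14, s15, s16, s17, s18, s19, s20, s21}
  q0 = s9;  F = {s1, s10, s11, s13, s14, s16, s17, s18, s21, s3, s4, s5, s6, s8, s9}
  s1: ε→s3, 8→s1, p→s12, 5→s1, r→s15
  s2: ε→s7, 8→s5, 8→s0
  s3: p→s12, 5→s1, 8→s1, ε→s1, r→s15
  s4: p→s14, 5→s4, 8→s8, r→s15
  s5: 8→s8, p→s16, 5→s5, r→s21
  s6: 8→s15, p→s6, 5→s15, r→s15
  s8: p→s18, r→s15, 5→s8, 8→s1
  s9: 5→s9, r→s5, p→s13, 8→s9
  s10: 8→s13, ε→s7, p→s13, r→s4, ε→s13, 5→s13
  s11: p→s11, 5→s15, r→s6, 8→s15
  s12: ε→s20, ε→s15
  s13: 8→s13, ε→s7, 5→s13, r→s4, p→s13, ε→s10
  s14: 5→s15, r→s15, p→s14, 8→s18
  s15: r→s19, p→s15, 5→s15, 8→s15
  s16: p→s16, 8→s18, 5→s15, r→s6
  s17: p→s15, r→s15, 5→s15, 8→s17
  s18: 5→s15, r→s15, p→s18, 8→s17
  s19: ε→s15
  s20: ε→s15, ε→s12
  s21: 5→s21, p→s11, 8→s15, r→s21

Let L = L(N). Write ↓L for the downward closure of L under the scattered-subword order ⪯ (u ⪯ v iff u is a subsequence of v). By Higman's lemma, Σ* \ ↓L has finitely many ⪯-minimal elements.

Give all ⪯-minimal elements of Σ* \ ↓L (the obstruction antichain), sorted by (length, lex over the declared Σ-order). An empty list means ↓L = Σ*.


Antichain: [r8r, rr8, rp5, prr, r88p].

|Q|=22, |F|=15, |δ|=78 (12 ε).
min D↑ (14 st, q0=0, F={8}): 0:8→0,r→1,5→0,p→2 1:8→3,r→4,5→1,p→5 2:8→2,r→6,5→2,p→2 3:8→7,r→8,5→3,p→9 4:8→8,r→4,5→4,p→10 5:8→9,r→11,5→8,p→5 6:8→3,r→8,5→6,p→12 7:8→7,r→8,5→7,p→8 8:8→8,r→8,5→8,p→8 9:8→13,r→8,5→8,p→9 10:8→8,r→11,5→8,p→10 11:8→8,r→8,5→8,p→11 12:8→9,r→8,5→8,p→12 13:8→13,r→8,5→8,p→8 (ε-aug+det+¬).
'r8r': N↓-sim [20, 16, 9, 2] end={s15,s19} — reject; 3/3 del acc.
'rr8': run [20, 16, 5, 2] end={s15,s19} — reject; 3/3 del acc.
'rp5': |S_i|=[20, 16, 10, 2] end={s15,s19} ∉↓L; 3/3 deletions ∈↓L.
'prr': run [20, 17, 12, 2] end={s15,s19} rej; 3/3 single-dels accept.
'r88p': |S_i|=[20, 16, 9, 7, 4] end={s12,s15,s19,s20} ∉↓L; 4/4 deletions ∈↓L.
5 minimals (antichain).


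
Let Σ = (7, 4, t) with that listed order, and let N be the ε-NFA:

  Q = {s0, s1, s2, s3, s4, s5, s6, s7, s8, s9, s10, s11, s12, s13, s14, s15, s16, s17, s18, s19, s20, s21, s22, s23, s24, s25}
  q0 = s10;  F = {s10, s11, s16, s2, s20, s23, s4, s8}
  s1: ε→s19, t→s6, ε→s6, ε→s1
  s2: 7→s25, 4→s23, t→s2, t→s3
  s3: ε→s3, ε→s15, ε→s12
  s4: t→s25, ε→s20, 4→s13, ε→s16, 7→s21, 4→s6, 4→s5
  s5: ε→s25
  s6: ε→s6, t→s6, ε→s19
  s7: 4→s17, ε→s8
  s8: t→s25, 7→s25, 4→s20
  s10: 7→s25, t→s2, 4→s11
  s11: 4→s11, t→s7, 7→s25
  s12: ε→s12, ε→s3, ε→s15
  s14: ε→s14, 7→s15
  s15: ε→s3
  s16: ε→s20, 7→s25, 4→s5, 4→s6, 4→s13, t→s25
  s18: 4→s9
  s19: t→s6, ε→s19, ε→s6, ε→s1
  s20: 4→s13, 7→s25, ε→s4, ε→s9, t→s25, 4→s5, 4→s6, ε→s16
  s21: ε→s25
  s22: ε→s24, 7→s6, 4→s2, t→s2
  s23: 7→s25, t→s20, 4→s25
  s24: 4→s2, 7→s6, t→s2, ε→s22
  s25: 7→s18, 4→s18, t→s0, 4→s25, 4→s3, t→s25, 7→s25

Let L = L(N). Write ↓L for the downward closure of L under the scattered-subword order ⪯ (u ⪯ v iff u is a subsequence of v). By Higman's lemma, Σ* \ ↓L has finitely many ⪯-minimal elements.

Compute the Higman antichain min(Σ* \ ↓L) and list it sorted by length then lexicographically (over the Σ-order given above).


|Q|=26, |F|=8, |δ|=77 (27 ε).
min D↑ (7 st, q0=0, F={1}): 0:7→1,4→2,t→3 1:7→1,4→1,t→1 2:7→1,4→2,t→4 3:7→1,4→5,t→3 4:7→1,4→6,t→1 5:7→1,4→1,t→6 6:7→1,4→1,t→1 (ε-aug+det+¬).
'7': N↓-sim [23, 8] end={s0,s12,s15,s18,s21,s25,s3,s9} — reject; 1/1 single-dels accept.
'4tt': N↓-sim [23, 21, 19, 10] end={s0,s1,s12,s15,s18,s19,s25,s3,s6,s9} ∉↓L; 3/3 del acc.
't44': run [23, 21, 18, 12] end={s0,s1,s12,s13,s15,s18,s19,s25,s3,s5,s6,s9} ∉↓L; 3/3 deletions ∈↓L.
3 words, ⪯-incomp.

A = [7, 4tt, t44].


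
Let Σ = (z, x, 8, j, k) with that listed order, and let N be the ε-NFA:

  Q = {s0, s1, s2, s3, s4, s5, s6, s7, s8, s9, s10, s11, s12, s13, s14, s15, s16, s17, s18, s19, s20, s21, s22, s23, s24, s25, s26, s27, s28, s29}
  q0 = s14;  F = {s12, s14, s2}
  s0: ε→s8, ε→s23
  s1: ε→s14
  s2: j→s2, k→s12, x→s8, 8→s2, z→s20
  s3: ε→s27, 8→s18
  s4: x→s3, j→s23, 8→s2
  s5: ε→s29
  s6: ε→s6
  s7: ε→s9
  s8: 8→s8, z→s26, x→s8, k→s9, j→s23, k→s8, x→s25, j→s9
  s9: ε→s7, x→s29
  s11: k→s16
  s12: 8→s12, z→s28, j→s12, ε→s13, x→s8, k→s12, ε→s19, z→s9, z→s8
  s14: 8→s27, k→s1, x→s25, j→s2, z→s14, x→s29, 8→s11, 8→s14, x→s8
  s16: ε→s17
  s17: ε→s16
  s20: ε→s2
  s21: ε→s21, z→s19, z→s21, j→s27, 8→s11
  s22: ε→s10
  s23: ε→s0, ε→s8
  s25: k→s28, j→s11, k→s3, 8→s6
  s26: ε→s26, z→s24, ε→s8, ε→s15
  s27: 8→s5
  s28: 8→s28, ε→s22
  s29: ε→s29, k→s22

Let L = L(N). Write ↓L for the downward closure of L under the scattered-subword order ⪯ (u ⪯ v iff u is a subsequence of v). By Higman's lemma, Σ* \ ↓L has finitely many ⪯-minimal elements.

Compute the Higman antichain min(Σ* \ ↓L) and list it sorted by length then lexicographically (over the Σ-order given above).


A = [x, jkz].

|Q|=30, |F|=3, |δ|=69 (22 ε).
min D↑ (4 st, q0=0, F={1}): 0:z→0,x→1,8→0,j→2,k→0 1:z→1,x→1,8→1,j→1,k→1 2:z→2,x→1,8→2,j→2,k→3 3:z→1,x→1,8→3,j→3,k→3 [Hopcroft].
'x': run [28, 21] end={s0,s10,s11,s15,s16,s17,s18,s22,s23,s24,s25,s26,…} — reject; 1/1 del acc.
'jkz': |S_i|=[28, 26, 24, 21] end={s0,s10,s11,s15,s16,s17,s18,s22,s23,s24,s25,s26,…} ∉↓L; 3/3 deletions ∈↓L.
2 words, ⪯-incomp.


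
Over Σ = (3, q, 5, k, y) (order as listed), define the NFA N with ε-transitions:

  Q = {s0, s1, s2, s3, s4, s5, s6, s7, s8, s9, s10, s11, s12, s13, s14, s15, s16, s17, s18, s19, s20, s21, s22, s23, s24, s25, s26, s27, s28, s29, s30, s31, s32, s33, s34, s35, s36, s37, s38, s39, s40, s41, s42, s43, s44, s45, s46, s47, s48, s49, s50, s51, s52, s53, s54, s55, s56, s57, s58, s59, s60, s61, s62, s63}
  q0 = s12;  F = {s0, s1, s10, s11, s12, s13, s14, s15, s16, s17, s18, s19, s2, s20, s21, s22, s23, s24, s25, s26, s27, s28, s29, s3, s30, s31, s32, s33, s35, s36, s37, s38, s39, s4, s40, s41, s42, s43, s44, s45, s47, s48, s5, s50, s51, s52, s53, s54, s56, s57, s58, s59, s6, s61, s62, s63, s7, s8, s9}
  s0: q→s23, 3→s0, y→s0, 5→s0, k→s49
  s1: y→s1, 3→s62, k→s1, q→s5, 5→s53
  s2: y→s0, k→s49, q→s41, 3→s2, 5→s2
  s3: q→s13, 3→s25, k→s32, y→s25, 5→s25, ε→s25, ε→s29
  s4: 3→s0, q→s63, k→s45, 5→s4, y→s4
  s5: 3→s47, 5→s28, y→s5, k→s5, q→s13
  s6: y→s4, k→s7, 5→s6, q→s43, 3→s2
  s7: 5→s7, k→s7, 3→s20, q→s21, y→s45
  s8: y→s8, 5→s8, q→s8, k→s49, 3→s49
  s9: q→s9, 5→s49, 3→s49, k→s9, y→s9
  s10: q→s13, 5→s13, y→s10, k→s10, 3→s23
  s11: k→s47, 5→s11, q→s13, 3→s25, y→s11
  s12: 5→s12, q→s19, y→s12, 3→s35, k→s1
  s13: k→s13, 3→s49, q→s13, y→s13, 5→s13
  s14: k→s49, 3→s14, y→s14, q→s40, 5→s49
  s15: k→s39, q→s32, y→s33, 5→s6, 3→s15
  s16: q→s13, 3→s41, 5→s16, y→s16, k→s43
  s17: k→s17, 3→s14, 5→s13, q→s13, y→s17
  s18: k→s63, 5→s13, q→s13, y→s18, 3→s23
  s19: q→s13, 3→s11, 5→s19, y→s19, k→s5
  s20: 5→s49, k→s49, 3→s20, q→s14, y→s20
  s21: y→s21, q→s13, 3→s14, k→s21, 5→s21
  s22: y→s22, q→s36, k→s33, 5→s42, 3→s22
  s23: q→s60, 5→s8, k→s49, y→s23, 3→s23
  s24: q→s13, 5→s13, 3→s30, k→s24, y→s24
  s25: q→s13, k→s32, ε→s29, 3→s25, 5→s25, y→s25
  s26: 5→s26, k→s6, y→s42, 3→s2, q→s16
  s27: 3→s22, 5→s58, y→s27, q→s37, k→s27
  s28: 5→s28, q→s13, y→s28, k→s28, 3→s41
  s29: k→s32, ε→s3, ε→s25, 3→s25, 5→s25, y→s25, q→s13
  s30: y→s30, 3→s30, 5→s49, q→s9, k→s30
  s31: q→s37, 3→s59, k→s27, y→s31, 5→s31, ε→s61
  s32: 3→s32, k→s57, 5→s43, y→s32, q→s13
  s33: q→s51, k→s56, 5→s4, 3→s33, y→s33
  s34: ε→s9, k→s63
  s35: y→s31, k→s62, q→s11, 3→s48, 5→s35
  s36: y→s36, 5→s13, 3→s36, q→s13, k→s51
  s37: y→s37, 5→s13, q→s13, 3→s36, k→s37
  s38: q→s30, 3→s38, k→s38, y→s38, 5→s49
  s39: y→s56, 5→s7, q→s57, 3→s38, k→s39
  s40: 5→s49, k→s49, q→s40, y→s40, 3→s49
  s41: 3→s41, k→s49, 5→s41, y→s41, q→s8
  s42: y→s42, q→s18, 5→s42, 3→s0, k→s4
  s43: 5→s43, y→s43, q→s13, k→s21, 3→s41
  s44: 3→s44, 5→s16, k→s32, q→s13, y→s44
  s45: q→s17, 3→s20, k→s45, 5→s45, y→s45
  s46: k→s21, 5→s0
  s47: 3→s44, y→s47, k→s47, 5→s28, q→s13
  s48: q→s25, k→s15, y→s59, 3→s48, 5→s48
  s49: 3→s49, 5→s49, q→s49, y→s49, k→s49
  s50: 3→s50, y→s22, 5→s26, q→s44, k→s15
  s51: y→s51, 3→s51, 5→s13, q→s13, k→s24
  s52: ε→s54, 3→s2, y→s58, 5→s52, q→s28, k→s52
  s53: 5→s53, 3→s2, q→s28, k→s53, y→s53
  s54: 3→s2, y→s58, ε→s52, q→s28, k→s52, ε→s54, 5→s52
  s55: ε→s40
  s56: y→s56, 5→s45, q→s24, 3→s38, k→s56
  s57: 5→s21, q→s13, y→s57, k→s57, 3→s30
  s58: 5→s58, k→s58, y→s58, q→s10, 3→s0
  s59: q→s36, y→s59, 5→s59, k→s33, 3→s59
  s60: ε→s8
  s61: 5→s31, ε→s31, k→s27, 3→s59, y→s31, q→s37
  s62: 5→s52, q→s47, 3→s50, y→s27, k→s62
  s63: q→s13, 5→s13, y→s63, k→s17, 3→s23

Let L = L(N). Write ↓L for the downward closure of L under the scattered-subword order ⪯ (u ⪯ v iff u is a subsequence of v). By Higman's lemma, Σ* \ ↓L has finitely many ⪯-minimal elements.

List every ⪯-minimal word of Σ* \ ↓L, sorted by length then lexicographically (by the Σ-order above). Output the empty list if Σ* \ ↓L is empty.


min(Σ*\↓L) = [qq3, k53k, 3yq53, 33kk35].

|Q|=64, |F|=59, |δ|=316 (13 ε).
min D↑ (56 st, q0=0, F={19}): 0:3→1,q→2,5→0,k→3,y→0 1:3→4,q→5,5→1,k→6,y→7 2:3→5,q→8,5→2,k→9,y→2 3:3→6,q→9,5→10,k→3,y→3 4:3→4,q→11,5→4,k→12,y→13 5:3→11,q→8,5→5,k→14,y→5 6:3→15,q→14,5→16,k→6,y→17 7:3→13,q→18,5→7,k→17,y→7 8:3→19,q→8,5→8,k→8,y→8 9:3→14,q→8,5→20,k→9,y→9 10:3→21,q→20,5→10,k→10,y→10 11:3→11,q→8,5→11,k→22,y→11 12:3→12,q→22,5→23,k→24,y→25 13:3→13,q→26,5→13,k→25,y→13 14:3→27,q→8,5→20,k→14,y→14 15:3→15,q→27,5→28,k→12,y→29 16:3→21,q→20,5→16,k→16,y→30 17:3→29,q→18,5→30,k→17,y→17 18:3→26,q→8,5→8,k→18,y→18 19:3→19,q→19,5→19,k→19,y→19 20:3→31,q→8,5→20,k→20,y→20 21:3→21,q→31,5→21,k→19,y→32 22:3→22,q→8,5→33,k→34,y→22 23:3→21,q→33,5→23,k→35,y→36 24:3→37,q→34,5→35,k→24,y→38 25:3→25,q→39,5→36,k→38,y→25 26:3→26,q→8,5→8,k→39,y→26 27:3→27,q→8,5→40,k→22,y→27 28:3→21,q→40,5→28,k→23,y→41 29:3→29,q→26,5→41,k→25,y→29 30:3→32,q→42,5→30,k→30,y→30 31:3→31,q→43,5→31,k→19,y→31 32:3→32,q→44,5→32,k→19,y→32 33:3→31,q→8,5→33,k→45,y→33 34:3→46,q→8,5→45,k→34,y→34 35:3→47,q→45,5→35,k→35,y→48 36:3→32,q→49,5→36,k→48,y→36 37:3→37,q→46,5→19,k→37,y→37 38:3→37,q→50,5→48,k→38,y→38 39:3→39,q→8,5→8,k→50,y→39 40:3→31,q→8,5→40,k→33,y→40 41:3→32,q→51,5→41,k→36,y→41 42:3→44,q→8,5→8,k→42,y→42 43:3→19,q→43,5→43,k→19,y→43 44:3→44,q→43,5→43,k→19,y→44 45:3→52,q→8,5→45,k→45,y→45 46:3→46,q→53,5→19,k→46,y→46 47:3→47,q→52,5→19,k→19,y→47 48:3→47,q→54,5→48,k→48,y→48 49:3→44,q→8,5→8,k→54,y→49 50:3→46,q→8,5→8,k→50,y→50 51:3→44,q→8,5→8,k→49,y→51 52:3→52,q→55,5→19,k→19,y→52 53:3→19,q→53,5→19,k→53,y→53 54:3→52,q→8,5→8,k→54,y→54 55:3→19,q→55,5→19,k→19,y→55 [Hopcroft].
'qq3': N↓-sim [61, 32, 6, 1] end={s49} rej; 3/3 single-dels accept.
'k53k': N↓-sim [61, 50, 29, 10, 1] end={s49} rej; 4/4 del acc.
'3yq53': |S_i|=[61, 56, 44, 17, 3, 1] end={s49} rej; 5/5 deletions ∈↓L.
'33kk35': run [61, 56, 43, 30, 16, 7, 1] end={s49} — reject; 6/6 deletions ∈↓L.
4 words, ⪯-incomp.


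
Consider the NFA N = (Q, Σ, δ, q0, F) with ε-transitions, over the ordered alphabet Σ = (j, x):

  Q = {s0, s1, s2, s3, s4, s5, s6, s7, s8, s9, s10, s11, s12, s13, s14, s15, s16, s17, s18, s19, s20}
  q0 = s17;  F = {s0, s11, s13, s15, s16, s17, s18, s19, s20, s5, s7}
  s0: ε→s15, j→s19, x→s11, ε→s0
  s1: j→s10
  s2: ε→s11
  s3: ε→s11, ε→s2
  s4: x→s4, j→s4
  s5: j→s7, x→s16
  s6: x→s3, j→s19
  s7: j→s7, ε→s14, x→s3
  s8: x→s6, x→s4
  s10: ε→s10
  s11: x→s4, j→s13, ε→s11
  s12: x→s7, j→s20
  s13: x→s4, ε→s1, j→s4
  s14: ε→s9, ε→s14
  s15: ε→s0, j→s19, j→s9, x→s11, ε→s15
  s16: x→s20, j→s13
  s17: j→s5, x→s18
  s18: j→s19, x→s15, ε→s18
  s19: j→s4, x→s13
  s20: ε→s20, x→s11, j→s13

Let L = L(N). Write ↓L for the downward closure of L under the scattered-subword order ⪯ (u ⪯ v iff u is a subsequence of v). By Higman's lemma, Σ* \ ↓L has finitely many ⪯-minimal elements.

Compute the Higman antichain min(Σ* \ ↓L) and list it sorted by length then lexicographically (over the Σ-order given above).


Antichain: [xjj, jjxx, jxjx, xjxx, xxxx].

|Q|=21, |F|=11, |δ|=47 (15 ε).
min D↑ (11 st, q0=0, F={10}): 0:j→1,x→2 1:j→3,x→4 2:j→5,x→6 3:j→3,x→7 4:j→8,x→9 5:j→10,x→8 6:j→5,x→7 7:j→8,x→10 8:j→10,x→10 9:j→8,x→7 10:j→10,x→10 (ε-aug+det+¬).
'xjj': N↓-sim [18, 14, 6, 2] end={s10,s4} rej; 3/3 del acc.
'jjxx': run [18, 14, 10, 7, 1] end={s4} — reject; 4/4 single-dels accept.
'jxjx': |S_i|=[18, 14, 9, 4, 1] end={s4} rej; 4/4 deletions ∈↓L.
'xjxx': run [18, 14, 6, 4, 1] end={s4} — reject; 4/4 single-dels accept.
'xxxx': run [18, 14, 10, 5, 1] end={s4} — reject; 4/4 del acc.
5 obstructions.


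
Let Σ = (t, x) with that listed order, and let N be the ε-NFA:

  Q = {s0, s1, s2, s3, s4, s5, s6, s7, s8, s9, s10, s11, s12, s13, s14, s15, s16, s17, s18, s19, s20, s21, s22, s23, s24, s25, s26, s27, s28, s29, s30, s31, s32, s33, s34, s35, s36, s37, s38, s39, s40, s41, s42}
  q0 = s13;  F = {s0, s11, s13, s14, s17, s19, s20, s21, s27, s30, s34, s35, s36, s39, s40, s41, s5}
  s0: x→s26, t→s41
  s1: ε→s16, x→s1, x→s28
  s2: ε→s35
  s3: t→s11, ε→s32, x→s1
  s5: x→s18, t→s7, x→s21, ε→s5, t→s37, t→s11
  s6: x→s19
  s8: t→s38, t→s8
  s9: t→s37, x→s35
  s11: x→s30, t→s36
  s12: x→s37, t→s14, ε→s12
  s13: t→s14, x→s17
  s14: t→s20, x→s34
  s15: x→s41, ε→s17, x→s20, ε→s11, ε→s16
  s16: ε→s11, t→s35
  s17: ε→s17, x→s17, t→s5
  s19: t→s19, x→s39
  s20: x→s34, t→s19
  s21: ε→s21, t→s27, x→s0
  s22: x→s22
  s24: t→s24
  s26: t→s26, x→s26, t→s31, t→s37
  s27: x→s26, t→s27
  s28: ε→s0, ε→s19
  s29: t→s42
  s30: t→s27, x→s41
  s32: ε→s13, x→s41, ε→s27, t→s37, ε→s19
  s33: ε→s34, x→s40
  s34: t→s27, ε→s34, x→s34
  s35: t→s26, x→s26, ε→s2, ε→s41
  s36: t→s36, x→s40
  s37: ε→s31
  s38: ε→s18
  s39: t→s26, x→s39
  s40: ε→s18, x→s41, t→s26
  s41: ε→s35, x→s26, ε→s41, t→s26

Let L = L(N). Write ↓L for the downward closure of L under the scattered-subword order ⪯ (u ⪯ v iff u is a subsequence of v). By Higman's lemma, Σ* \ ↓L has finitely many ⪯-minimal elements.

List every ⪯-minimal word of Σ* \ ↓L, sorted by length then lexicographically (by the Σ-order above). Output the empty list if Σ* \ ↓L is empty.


|Q|=43, |F|=17, |δ|=86 (25 ε).
min D↑ (17 st, q0=0, F={11}): 0:t→1,x→2 1:t→3,x→4 2:t→5,x→2 3:t→6,x→4 4:t→7,x→4 5:t→8,x→9 6:t→6,x→10 7:t→7,x→11 8:t→12,x→13 9:t→7,x→14 10:t→11,x→10 11:t→11,x→11 12:t→12,x→15 13:t→7,x→16 14:t→16,x→11 15:t→11,x→16 16:t→11,x→11 (ε-aug+det+¬).
'txtx': |S_i|=[23, 21, 14, 7, 3] end={s26,s31,s37} ∉↓L; 4/4 single-dels accept.
'tttxt': N↓-sim [23, 21, 17, 12, 9, 3] end={s26,s31,s37} rej; 5/5 single-dels accept.
'xtxxx': N↓-sim [23, 19, 16, 12, 7, 3] end={s26,s31,s37} rej; 5/5 del acc.
'xttxxt': N↓-sim [23, 19, 16, 13, 10, 6, 3] end={s26,s31,s37} — reject; 6/6 single-dels accept.
'xtxxtt': run [23, 19, 16, 12, 7, 6, 3] end={s26,s31,s37} ∉↓L; 6/6 deletions ∈↓L.
5 obstructions.

min(Σ*\↓L) = [txtx, tttxt, xtxxx, xttxxt, xtxxtt].


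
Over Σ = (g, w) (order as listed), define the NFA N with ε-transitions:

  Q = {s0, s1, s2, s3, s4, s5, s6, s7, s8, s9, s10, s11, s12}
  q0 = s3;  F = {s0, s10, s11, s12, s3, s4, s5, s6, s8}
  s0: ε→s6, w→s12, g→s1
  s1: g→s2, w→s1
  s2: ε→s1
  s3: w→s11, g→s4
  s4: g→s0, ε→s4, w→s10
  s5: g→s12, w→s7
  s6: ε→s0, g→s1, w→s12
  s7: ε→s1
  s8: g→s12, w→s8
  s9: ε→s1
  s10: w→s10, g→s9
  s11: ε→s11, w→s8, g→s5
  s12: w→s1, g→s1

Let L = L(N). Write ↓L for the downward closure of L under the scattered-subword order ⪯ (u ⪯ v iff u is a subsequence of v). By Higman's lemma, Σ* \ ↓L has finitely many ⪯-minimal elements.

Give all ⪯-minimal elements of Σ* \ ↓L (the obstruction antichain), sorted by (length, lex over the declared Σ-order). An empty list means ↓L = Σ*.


|Q|=13, |F|=9, |δ|=27 (7 ε).
min D↑ (9 st, q0=0, F={7}): 0:g→1,w→2 1:g→3,w→4 2:g→5,w→6 3:g→7,w→8 4:g→7,w→4 5:g→8,w→7 6:g→8,w→6 7:g→7,w→7 8:g→7,w→7 (ε-aug+det+¬).
'ggg': N↓-sim [13, 10, 6, 2] end={s1,s2} — reject; 3/3 single-dels accept.
'gwg': |S_i|=[13, 10, 6, 3] end={s1,s2,s9} — reject; 3/3 deletions ∈↓L.
'wgw': N↓-sim [13, 9, 6, 3] end={s1,s2,s7} — reject; 3/3 del acc.
'ggww': N↓-sim [13, 10, 6, 3, 2] end={s1,s2} ∉↓L; 4/4 deletions ∈↓L.
'wwgg': run [13, 9, 7, 4, 2] end={s1,s2} ∉↓L; 4/4 del acc.
5 minimals (antichain).

min(Σ*\↓L) = [ggg, gwg, wgw, ggww, wwgg].
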